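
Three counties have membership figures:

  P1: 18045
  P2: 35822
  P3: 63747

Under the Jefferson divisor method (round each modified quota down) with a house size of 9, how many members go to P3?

Standard divisor 117614/9 ≈ 13068.222; standard quotas: P1 1.381, P2 2.741, P3 4.878.
Rounding down gives 1, 2, 4 = 7 seats, so the divisor must be adjusted.
With modified divisor 11300: modified quotas P1 1.597, P2 3.170, P3 5.641.
Rounding down: P1 1, P2 3, P3 5 (total 9).
P3 receives 5.

5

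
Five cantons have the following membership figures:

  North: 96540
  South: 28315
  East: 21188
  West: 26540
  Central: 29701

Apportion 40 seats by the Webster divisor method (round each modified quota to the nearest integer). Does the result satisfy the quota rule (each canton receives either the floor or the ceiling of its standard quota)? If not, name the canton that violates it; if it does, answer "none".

none

Standard quotas: North 19.090, South 5.599, East 4.190, West 5.248, Central 5.873.
Webster allocation: North 19, South 6, East 4, West 5, Central 6.
Every allocation lies between the lower and upper quota.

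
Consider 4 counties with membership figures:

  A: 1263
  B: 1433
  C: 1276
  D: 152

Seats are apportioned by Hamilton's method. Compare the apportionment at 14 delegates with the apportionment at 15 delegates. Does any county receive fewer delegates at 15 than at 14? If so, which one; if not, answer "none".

D

At 14 seats: A 4, B 5, C 4, D 1.
At 15 seats: A 5, B 5, C 5, D 0.
D drops from 1 to 0.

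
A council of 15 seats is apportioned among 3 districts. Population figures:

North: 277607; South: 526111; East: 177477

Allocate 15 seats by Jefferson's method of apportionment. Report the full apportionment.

North 4, South 8, East 3

Standard divisor 981195/15 ≈ 65413; standard quotas: North 4.244, South 8.043, East 2.713.
Rounding down gives 4, 8, 2 = 14 seats, so the divisor must be adjusted.
With modified divisor 58667.4: modified quotas North 4.732, South 8.968, East 3.025.
Rounding down: North 4, South 8, East 3 (total 15).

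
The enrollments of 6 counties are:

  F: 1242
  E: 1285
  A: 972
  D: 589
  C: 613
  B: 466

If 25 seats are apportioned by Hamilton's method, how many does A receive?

Total 5167; standard divisor 5167/25 ≈ 206.68.
Standard quotas: F 6.009, E 6.217, A 4.703, D 2.850, C 2.966, B 2.255.
Lower quotas: F 6, E 6, A 4, D 2, C 2, B 2 (sum 22, leaving 3 seats).
Remainders in descending order: C 0.966, D 0.850, A 0.703, B 0.255, E 0.217, F 0.009.
Largest remainders: C, D, A receive the extra seats.
A receives 5.

5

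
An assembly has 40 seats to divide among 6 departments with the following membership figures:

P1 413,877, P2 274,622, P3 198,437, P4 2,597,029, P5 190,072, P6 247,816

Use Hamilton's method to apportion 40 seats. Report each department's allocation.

Standard divisor: 3921853 ÷ 40 ≈ 98046.325.
Standard quotas: P1 4.2212, P2 2.8009, P3 2.0239, P4 26.4878, P5 1.9386, P6 2.5275.
Lower quotas: P1 4, P2 2, P3 2, P4 26, P5 1, P6 2 (sum 37, leaving 3 seats).
Remainders in descending order: P5 0.9386, P2 0.8009, P6 0.5275, P4 0.4878, P1 0.2212, P3 0.0239.
The surplus seats go to P5, P2, P6.

P1: 4; P2: 3; P3: 2; P4: 26; P5: 2; P6: 3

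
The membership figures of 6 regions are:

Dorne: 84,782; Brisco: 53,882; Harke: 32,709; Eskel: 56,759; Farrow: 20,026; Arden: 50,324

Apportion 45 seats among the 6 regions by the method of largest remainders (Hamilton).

Dorne 13, Brisco 8, Harke 5, Eskel 8, Farrow 3, Arden 8

Standard divisor: 298482 ÷ 45 ≈ 6632.933.
Standard quotas: Dorne 12.7820, Brisco 8.1234, Harke 4.9313, Eskel 8.5571, Farrow 3.0192, Arden 7.5870.
Lower quotas: Dorne 12, Brisco 8, Harke 4, Eskel 8, Farrow 3, Arden 7 (sum 42, leaving 3 seats).
Remainders in descending order: Harke 0.9313, Dorne 0.7820, Arden 0.5870, Eskel 0.5571, Brisco 0.1234, Farrow 0.0192.
The surplus seats go to Harke, Dorne, Arden.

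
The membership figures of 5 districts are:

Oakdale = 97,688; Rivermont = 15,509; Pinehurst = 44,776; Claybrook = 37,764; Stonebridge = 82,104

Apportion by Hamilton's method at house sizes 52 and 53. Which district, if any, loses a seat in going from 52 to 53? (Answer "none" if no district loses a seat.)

At 52 seats: Oakdale 18, Rivermont 3, Pinehurst 9, Claybrook 7, Stonebridge 15.
At 53 seats: Oakdale 19, Rivermont 3, Pinehurst 8, Claybrook 7, Stonebridge 16.
Pinehurst drops from 9 to 8.

Pinehurst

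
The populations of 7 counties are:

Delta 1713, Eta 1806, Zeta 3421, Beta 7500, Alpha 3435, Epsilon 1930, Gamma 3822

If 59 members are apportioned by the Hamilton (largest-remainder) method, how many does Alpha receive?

The standard divisor is 23627/59 ≈ 400.458.
Standard quotas: Delta 4.2776, Eta 4.5098, Zeta 8.5427, Beta 18.7286, Alpha 8.5777, Epsilon 4.8195, Gamma 9.5441.
Lower quotas: Delta 4, Eta 4, Zeta 8, Beta 18, Alpha 8, Epsilon 4, Gamma 9 (sum 55, leaving 4 seats).
Remainders in descending order: Epsilon 0.8195, Beta 0.7286, Alpha 0.5777, Gamma 0.5441, Zeta 0.5427, Eta 0.5098, Delta 0.2776.
The surplus seats go to Epsilon, Beta, Alpha, Gamma.
Alpha receives 9.

9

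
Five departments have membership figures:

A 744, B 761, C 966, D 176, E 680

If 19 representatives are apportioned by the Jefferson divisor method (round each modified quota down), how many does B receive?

Standard divisor 3327/19 ≈ 175.105; standard quotas: A 4.249, B 4.346, C 5.517, D 1.005, E 3.883.
Rounding down gives 4, 4, 5, 1, 3 = 17 seats, so the divisor must be adjusted.
With modified divisor 160: modified quotas A 4.650, B 4.756, C 6.037, D 1.100, E 4.250.
Rounding down: A 4, B 4, C 6, D 1, E 4 (total 19).
B receives 4.

4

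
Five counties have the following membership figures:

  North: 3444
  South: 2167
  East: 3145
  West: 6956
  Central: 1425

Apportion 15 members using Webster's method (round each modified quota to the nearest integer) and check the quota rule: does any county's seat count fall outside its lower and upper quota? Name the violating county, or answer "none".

none

Standard quotas: North 3.015, South 1.897, East 2.753, West 6.089, Central 1.247.
Webster allocation: North 3, South 2, East 3, West 6, Central 1.
Every allocation lies between the lower and upper quota.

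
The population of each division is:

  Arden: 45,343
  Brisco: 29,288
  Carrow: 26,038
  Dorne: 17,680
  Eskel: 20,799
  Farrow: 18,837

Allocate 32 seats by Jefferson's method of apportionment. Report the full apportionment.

Arden 10, Brisco 6, Carrow 5, Dorne 3, Eskel 4, Farrow 4

Standard divisor 157985/32 ≈ 4937.031; standard quotas: Arden 9.184, Brisco 5.932, Carrow 5.274, Dorne 3.581, Eskel 4.213, Farrow 3.815.
Rounding down gives 9, 5, 5, 3, 4, 3 = 29 seats, so the divisor must be adjusted.
With modified divisor 4500: modified quotas Arden 10.076, Brisco 6.508, Carrow 5.786, Dorne 3.929, Eskel 4.622, Farrow 4.186.
Rounding down: Arden 10, Brisco 6, Carrow 5, Dorne 3, Eskel 4, Farrow 4 (total 32).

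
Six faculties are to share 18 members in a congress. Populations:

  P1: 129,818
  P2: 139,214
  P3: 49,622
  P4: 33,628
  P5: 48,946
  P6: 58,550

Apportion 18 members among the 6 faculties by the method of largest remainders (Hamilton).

P1 5, P2 6, P3 2, P4 1, P5 2, P6 2

Standard divisor: 459778 ÷ 18 ≈ 25543.222.
Standard quotas: P1 5.0823, P2 5.4501, P3 1.9427, P4 1.3165, P5 1.9162, P6 2.2922.
Lower quotas: P1 5, P2 5, P3 1, P4 1, P5 1, P6 2 (sum 15, leaving 3 seats).
Remainders in descending order: P3 0.9427, P5 0.9162, P2 0.4501, P4 0.3165, P6 0.2922, P1 0.0823.
Largest remainders: P3, P5, P2 receive the extra seats.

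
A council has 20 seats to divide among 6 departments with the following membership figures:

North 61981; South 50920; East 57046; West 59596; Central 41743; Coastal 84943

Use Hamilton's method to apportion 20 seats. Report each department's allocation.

The standard divisor is 356229/20 ≈ 17811.45.
Standard quotas: North 3.4798, South 2.8588, East 3.2028, West 3.3459, Central 2.3436, Coastal 4.7690.
Lower quotas: North 3, South 2, East 3, West 3, Central 2, Coastal 4 (sum 17, leaving 3 seats).
Remainders in descending order: South 0.8588, Coastal 0.7690, North 0.4798, West 0.3459, Central 0.3436, East 0.2028.
The surplus seats go to South, Coastal, North.

North 4, South 3, East 3, West 3, Central 2, Coastal 5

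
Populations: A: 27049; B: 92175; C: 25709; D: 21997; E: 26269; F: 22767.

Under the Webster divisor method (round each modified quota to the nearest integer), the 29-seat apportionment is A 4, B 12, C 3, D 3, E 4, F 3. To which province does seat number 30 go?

Priority for the next seat is population ÷ (current seats + 0.5).
Priorities: A 6010.889, B 7374.000, C 7345.429, D 6284.857, E 5837.556, F 6504.857.
Highest priority: B.

B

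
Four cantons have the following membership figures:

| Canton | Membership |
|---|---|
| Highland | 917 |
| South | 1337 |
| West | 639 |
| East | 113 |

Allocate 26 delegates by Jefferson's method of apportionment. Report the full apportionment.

Highland 8; South 12; West 5; East 1

Standard divisor 3006/26 ≈ 115.615; standard quotas: Highland 7.931, South 11.564, West 5.527, East 0.977.
Rounding down gives 7, 11, 5, 0 = 23 seats, so the divisor must be adjusted.
With modified divisor 110: modified quotas Highland 8.336, South 12.155, West 5.809, East 1.027.
Rounding down: Highland 8, South 12, West 5, East 1 (total 26).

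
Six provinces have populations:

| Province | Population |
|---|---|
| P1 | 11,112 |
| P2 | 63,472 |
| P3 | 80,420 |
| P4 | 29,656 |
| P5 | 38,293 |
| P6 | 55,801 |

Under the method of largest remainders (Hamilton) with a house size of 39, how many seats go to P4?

4

The standard divisor is 278754/39 ≈ 7147.538.
Standard quotas: P1 1.5547, P2 8.8803, P3 11.2514, P4 4.1491, P5 5.3575, P6 7.8070.
Lower quotas: P1 1, P2 8, P3 11, P4 4, P5 5, P6 7 (sum 36, leaving 3 seats).
Remainders in descending order: P2 0.8803, P6 0.8070, P1 0.5547, P5 0.3575, P3 0.2514, P4 0.1491.
The surplus seats go to P2, P6, P1.
P4 receives 4.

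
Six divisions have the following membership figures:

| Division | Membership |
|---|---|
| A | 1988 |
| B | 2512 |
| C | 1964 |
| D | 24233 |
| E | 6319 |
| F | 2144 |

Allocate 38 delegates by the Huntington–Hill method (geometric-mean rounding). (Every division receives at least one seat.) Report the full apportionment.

A 2; B 2; C 2; D 24; E 6; F 2

With divisor 1028: modified quotas A 1.934, B 2.444, C 1.911, D 23.573, E 6.147, F 2.086.
Geometric-mean thresholds: A √(1·2)=1.414, B √(2·3)=2.449, C √(1·2)=1.414, D √(23·24)=23.495, E √(6·7)=6.481, F √(2·3)=2.449.
Each quota rounded against its threshold gives A 2, B 2, C 2, D 24, E 6, F 2 (total 38).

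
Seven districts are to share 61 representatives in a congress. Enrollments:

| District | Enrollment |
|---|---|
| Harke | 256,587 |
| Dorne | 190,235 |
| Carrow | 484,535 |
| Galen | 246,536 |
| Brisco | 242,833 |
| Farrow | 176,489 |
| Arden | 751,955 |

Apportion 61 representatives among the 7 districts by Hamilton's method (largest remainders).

Harke 7; Dorne 5; Carrow 13; Galen 6; Brisco 6; Farrow 5; Arden 19

The standard divisor is 2349170/61 ≈ 38510.984.
Standard quotas: Harke 6.6627, Dorne 4.9398, Carrow 12.5817, Galen 6.4017, Brisco 6.3056, Farrow 4.5828, Arden 19.5257.
Lower quotas: Harke 6, Dorne 4, Carrow 12, Galen 6, Brisco 6, Farrow 4, Arden 19 (sum 57, leaving 4 seats).
Remainders in descending order: Dorne 0.9398, Harke 0.6627, Farrow 0.5828, Carrow 0.5817, Arden 0.5257, Galen 0.4017, Brisco 0.3056.
The surplus seats go to Dorne, Harke, Farrow, Carrow.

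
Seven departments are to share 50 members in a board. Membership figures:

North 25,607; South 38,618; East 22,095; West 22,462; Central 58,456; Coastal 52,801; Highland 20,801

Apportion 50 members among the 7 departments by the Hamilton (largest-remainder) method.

North: 5; South: 8; East: 5; West: 5; Central: 12; Coastal: 11; Highland: 4

Total 240840; standard divisor 240840/50 ≈ 4816.8.
Standard quotas: North 5.3162, South 8.0174, East 4.5871, West 4.6633, Central 12.1359, Coastal 10.9618, Highland 4.3184.
Lower quotas: North 5, South 8, East 4, West 4, Central 12, Coastal 10, Highland 4 (sum 47, leaving 3 seats).
Remainders in descending order: Coastal 0.9618, West 0.6633, East 0.5871, Highland 0.3184, North 0.3162, Central 0.1359, South 0.0174.
The surplus seats go to Coastal, West, East.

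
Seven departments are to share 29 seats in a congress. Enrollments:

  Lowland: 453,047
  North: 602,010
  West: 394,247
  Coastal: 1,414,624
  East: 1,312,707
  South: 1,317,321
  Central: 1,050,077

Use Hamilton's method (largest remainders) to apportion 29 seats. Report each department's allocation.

Lowland 2, North 3, West 2, Coastal 6, East 6, South 6, Central 4

Standard divisor: 6544033 ÷ 29 ≈ 225656.31.
Standard quotas: Lowland 2.0077, North 2.6678, West 1.7471, Coastal 6.2689, East 5.8173, South 5.8377, Central 4.6534.
Lower quotas: Lowland 2, North 2, West 1, Coastal 6, East 5, South 5, Central 4 (sum 25, leaving 4 seats).
Remainders in descending order: South 0.8377, East 0.8173, West 0.7471, North 0.6678, Central 0.6534, Coastal 0.2689, Lowland 0.0077.
Largest remainders: South, East, West, North receive the extra seats.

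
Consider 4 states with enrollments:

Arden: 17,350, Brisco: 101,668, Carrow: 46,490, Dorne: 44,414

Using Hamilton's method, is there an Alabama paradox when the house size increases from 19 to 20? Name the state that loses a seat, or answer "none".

At 19 seats: Arden 2, Brisco 9, Carrow 4, Dorne 4.
At 20 seats: Arden 2, Brisco 10, Carrow 4, Dorne 4.
No state's allocation decreased.

none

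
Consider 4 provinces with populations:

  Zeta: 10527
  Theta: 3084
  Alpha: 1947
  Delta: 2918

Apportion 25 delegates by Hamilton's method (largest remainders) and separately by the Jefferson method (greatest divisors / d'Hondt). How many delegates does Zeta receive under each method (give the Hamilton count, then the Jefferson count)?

14 and 15

Hamilton: Zeta 14, Theta 4, Alpha 3, Delta 4.
Jefferson: Zeta 15, Theta 4, Alpha 2, Delta 4.
Zeta gets 14 under Hamilton and 15 under Jefferson.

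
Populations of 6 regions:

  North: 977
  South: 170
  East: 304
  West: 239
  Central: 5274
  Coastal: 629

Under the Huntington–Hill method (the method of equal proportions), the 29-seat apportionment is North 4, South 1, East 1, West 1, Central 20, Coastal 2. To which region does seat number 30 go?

Priority for the next seat is population ÷ (√(s·(s+1))).
Priorities: North 218.464, South 120.208, East 214.960, West 168.999, Central 257.345, Coastal 256.788.
Highest priority: Central.

Central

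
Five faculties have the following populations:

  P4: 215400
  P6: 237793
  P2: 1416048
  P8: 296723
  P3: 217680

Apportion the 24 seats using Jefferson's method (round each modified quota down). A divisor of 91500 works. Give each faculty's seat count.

P4=2, P6=2, P2=15, P8=3, P3=2

With modified divisor 91500: modified quotas P4 2.354, P6 2.599, P2 15.476, P8 3.243, P3 2.379.
Rounding down: P4 2, P6 2, P2 15, P8 3, P3 2 (total 24).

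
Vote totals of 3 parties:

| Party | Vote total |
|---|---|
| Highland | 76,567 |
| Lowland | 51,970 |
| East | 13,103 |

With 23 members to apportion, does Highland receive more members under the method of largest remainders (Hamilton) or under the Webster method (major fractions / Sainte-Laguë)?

Hamilton: Highland 12, Lowland 9, East 2.
Webster: Highland 13, Lowland 8, East 2.
Highland gets 12 under Hamilton and 13 under Webster.

Webster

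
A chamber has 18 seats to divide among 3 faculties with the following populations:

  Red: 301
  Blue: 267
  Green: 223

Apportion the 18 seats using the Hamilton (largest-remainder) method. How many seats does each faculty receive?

Red 7, Blue 6, Green 5

The standard divisor is 791/18 ≈ 43.944.
Standard quotas: Red 6.850, Blue 6.076, Green 5.075.
Lower quotas: Red 6, Blue 6, Green 5 (sum 17, leaving 1 seat).
Remainders in descending order: Red 0.850, Blue 0.076, Green 0.075.
Largest remainder: Red receives the extra seat.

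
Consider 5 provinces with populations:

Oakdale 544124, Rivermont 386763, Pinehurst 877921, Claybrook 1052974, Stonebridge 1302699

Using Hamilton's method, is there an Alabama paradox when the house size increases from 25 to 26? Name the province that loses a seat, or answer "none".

Rivermont

At 25 seats: Oakdale 3, Rivermont 3, Pinehurst 5, Claybrook 6, Stonebridge 8.
At 26 seats: Oakdale 3, Rivermont 2, Pinehurst 6, Claybrook 7, Stonebridge 8.
Rivermont drops from 3 to 2.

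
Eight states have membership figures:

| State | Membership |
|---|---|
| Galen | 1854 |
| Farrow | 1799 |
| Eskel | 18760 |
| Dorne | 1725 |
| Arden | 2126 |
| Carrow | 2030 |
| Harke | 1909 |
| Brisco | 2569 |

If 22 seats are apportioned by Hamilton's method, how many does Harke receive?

1

The standard divisor is 32772/22 ≈ 1489.636.
Standard quotas: Galen 1.2446, Farrow 1.2077, Eskel 12.5937, Dorne 1.1580, Arden 1.4272, Carrow 1.3627, Harke 1.2815, Brisco 1.7246.
Lower quotas: Galen 1, Farrow 1, Eskel 12, Dorne 1, Arden 1, Carrow 1, Harke 1, Brisco 1 (sum 19, leaving 3 seats).
Remainders in descending order: Brisco 0.7246, Eskel 0.5937, Arden 0.4272, Carrow 0.3627, Harke 0.2815, Galen 0.2446, Farrow 0.2077, Dorne 0.1580.
The surplus seats go to Brisco, Eskel, Arden.
Harke receives 1.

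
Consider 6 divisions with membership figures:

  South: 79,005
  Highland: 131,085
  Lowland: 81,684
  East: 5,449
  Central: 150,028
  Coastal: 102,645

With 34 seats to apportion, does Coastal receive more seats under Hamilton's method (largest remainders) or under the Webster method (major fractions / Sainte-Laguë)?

Hamilton

Hamilton: South 5, Highland 8, Lowland 5, East 0, Central 9, Coastal 7.
Webster: South 5, Highland 8, Lowland 5, East 0, Central 10, Coastal 6.
Coastal gets 7 under Hamilton and 6 under Webster.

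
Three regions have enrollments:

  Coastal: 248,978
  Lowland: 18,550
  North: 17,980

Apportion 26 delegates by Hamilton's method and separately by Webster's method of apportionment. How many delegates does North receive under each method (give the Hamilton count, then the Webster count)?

1 and 2

Hamilton: Coastal 23, Lowland 2, North 1.
Webster: Coastal 22, Lowland 2, North 2.
North gets 1 under Hamilton and 2 under Webster.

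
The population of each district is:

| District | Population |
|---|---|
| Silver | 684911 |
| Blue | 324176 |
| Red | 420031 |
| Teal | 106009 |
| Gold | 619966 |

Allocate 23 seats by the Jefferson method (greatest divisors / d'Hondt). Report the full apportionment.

Silver 8, Blue 3, Red 4, Teal 1, Gold 7

Standard divisor 2155093/23 ≈ 93699.696; standard quotas: Silver 7.310, Blue 3.460, Red 4.483, Teal 1.131, Gold 6.617.
Rounding down gives 7, 3, 4, 1, 6 = 21 seats, so the divisor must be adjusted.
With modified divisor 84800: modified quotas Silver 8.077, Blue 3.823, Red 4.953, Teal 1.250, Gold 7.311.
Rounding down: Silver 8, Blue 3, Red 4, Teal 1, Gold 7 (total 23).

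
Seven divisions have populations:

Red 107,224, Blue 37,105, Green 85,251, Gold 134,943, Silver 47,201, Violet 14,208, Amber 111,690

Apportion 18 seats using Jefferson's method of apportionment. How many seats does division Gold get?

5

Standard divisor 537622/18 ≈ 29867.889; standard quotas: Red 3.590, Blue 1.242, Green 2.854, Gold 4.518, Silver 1.580, Violet 0.476, Amber 3.739.
Rounding down gives 3, 1, 2, 4, 1, 0, 3 = 14 seats, so the divisor must be adjusted.
With modified divisor 25200: modified quotas Red 4.255, Blue 1.472, Green 3.383, Gold 5.355, Silver 1.873, Violet 0.564, Amber 4.432.
Rounding down: Red 4, Blue 1, Green 3, Gold 5, Silver 1, Violet 0, Amber 4 (total 18).
Gold receives 5.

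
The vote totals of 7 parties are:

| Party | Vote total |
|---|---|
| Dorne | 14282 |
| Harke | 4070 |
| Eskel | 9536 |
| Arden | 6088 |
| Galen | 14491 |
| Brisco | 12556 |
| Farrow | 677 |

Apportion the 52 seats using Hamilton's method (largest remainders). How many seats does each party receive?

Total 61700; standard divisor 61700/52 ≈ 1186.538.
Standard quotas: Dorne 12.0367, Harke 3.4301, Eskel 8.0368, Arden 5.1309, Galen 12.2128, Brisco 10.5820, Farrow 0.5706.
Lower quotas: Dorne 12, Harke 3, Eskel 8, Arden 5, Galen 12, Brisco 10, Farrow 0 (sum 50, leaving 2 seats).
Remainders in descending order: Brisco 0.5820, Farrow 0.5706, Harke 0.4301, Galen 0.2128, Arden 0.1309, Eskel 0.0368, Dorne 0.0367.
The surplus seats go to Brisco, Farrow.

Dorne 12, Harke 3, Eskel 8, Arden 5, Galen 12, Brisco 11, Farrow 1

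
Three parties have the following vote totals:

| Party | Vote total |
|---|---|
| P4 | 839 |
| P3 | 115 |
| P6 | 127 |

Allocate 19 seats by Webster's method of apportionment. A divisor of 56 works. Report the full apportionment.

P4: 15; P3: 2; P6: 2

With modified divisor 56: modified quotas P4 14.982, P3 2.054, P6 2.268.
Rounding to the nearest integer: P4 15, P3 2, P6 2 (total 19).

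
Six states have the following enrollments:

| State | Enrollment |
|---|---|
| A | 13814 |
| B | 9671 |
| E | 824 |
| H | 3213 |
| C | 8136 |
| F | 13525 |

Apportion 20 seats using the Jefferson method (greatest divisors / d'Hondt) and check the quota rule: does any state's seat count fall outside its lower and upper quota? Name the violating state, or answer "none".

Standard quotas: A 5.617, B 3.933, E 0.335, H 1.307, C 3.308, F 5.500.
Jefferson allocation: A 6, B 4, E 0, H 1, C 3, F 6.
Every allocation lies between the lower and upper quota.

none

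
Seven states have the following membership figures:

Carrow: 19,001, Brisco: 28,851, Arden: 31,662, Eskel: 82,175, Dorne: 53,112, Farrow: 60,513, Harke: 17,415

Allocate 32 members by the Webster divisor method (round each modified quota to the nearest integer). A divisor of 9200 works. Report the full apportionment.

Carrow: 2, Brisco: 3, Arden: 3, Eskel: 9, Dorne: 6, Farrow: 7, Harke: 2

With modified divisor 9200: modified quotas Carrow 2.065, Brisco 3.136, Arden 3.442, Eskel 8.932, Dorne 5.773, Farrow 6.577, Harke 1.893.
Rounding to the nearest integer: Carrow 2, Brisco 3, Arden 3, Eskel 9, Dorne 6, Farrow 7, Harke 2 (total 32).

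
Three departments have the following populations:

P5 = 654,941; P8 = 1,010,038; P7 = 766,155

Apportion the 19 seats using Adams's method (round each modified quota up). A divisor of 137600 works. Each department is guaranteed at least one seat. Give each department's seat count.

P5: 5, P8: 8, P7: 6

With modified divisor 137600: modified quotas P5 4.760, P8 7.340, P7 5.568.
Rounding up: P5 5, P8 8, P7 6 (total 19).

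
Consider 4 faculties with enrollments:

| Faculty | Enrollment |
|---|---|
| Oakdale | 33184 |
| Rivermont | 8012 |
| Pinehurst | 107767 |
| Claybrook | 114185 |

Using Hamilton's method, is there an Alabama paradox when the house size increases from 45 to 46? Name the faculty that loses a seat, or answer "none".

none

At 45 seats: Oakdale 6, Rivermont 1, Pinehurst 18, Claybrook 20.
At 46 seats: Oakdale 6, Rivermont 1, Pinehurst 19, Claybrook 20.
No faculty's allocation decreased.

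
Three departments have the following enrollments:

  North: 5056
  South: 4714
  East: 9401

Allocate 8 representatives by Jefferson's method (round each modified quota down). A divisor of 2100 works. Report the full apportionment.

With modified divisor 2100: modified quotas North 2.408, South 2.245, East 4.477.
Rounding down: North 2, South 2, East 4 (total 8).

North 2; South 2; East 4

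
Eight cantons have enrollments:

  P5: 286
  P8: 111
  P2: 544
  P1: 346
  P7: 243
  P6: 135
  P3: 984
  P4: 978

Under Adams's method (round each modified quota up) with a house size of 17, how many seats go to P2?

2

Standard divisor 3627/17 ≈ 213.353; standard quotas: P5 1.341, P8 0.520, P2 2.550, P1 1.622, P7 1.139, P6 0.633, P3 4.612, P4 4.584.
Rounding up gives 2, 1, 3, 2, 2, 1, 5, 5 = 21 seats, so the divisor must be adjusted.
With modified divisor 280: modified quotas P5 1.021, P8 0.396, P2 1.943, P1 1.236, P7 0.868, P6 0.482, P3 3.514, P4 3.493.
Rounding up: P5 2, P8 1, P2 2, P1 2, P7 1, P6 1, P3 4, P4 4 (total 17).
P2 receives 2.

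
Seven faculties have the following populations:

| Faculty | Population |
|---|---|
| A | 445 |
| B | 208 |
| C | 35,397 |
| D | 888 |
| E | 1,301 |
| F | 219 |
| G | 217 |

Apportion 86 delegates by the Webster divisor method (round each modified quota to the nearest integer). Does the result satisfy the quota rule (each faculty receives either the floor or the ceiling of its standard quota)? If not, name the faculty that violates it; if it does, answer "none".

C

Standard quotas: A 0.990, B 0.463, C 78.711, D 1.975, E 2.893, F 0.487, G 0.483.
Webster allocation: A 1, B 0, C 80, D 2, E 3, F 0, G 0.
C has quota 78.711 (lower 78, upper 79) but receives 80 — outside the quota interval.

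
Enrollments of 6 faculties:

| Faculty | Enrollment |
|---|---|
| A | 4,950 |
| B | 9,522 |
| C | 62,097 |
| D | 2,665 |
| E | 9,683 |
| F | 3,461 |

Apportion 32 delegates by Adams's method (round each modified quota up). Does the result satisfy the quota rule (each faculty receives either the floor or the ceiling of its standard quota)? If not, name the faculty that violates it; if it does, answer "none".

Standard quotas: A 1.715, B 3.298, C 21.511, D 0.923, E 3.354, F 1.199.
Adams allocation: A 2, B 3, C 20, D 1, E 4, F 2.
C has quota 21.511 (lower 21, upper 22) but receives 20 — outside the quota interval.

C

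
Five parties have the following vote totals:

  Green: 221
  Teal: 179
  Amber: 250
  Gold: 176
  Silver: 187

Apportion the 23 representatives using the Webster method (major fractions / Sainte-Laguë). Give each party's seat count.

Standard divisor 1013/23 ≈ 44.043; standard quotas: Green 5.018, Teal 4.064, Amber 5.676, Gold 3.996, Silver 4.246.
Rounding to the nearest integer gives Green 5, Teal 4, Amber 6, Gold 4, Silver 4 — total 23, matching the house size, so no adjustment is needed.

Green: 5, Teal: 4, Amber: 6, Gold: 4, Silver: 4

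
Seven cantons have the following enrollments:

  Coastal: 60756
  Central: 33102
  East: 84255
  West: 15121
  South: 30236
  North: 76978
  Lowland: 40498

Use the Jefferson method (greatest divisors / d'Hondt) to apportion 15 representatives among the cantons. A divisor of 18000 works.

Coastal=3, Central=1, East=4, West=0, South=1, North=4, Lowland=2

With modified divisor 18000: modified quotas Coastal 3.375, Central 1.839, East 4.681, West 0.840, South 1.680, North 4.277, Lowland 2.250.
Rounding down: Coastal 3, Central 1, East 4, West 0, South 1, North 4, Lowland 2 (total 15).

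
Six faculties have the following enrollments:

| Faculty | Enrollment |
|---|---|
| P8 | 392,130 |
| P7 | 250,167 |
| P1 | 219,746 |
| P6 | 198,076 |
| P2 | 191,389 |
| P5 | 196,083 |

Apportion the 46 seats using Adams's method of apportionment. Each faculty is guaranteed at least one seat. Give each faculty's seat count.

P8: 12, P7: 8, P1: 7, P6: 7, P2: 6, P5: 6

Standard divisor 1447591/46 ≈ 31469.37; standard quotas: P8 12.461, P7 7.950, P1 6.983, P6 6.294, P2 6.082, P5 6.231.
Rounding up gives 13, 8, 7, 7, 7, 7 = 49 seats, so the divisor must be adjusted.
With modified divisor 32800: modified quotas P8 11.955, P7 7.627, P1 6.700, P6 6.039, P2 5.835, P5 5.978.
Rounding up: P8 12, P7 8, P1 7, P6 7, P2 6, P5 6 (total 46).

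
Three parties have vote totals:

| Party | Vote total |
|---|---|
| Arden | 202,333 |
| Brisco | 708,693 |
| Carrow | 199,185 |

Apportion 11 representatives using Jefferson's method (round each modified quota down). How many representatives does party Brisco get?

Standard divisor 1110211/11 ≈ 100928.273; standard quotas: Arden 2.005, Brisco 7.022, Carrow 1.974.
Rounding down gives 2, 7, 1 = 10 seats, so the divisor must be adjusted.
With modified divisor 94100: modified quotas Arden 2.150, Brisco 7.531, Carrow 2.117.
Rounding down: Arden 2, Brisco 7, Carrow 2 (total 11).
Brisco receives 7.

7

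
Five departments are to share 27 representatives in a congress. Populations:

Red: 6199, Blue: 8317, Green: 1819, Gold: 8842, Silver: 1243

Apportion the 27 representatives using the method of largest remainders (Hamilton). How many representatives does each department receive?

Red: 6, Blue: 9, Green: 2, Gold: 9, Silver: 1

The standard divisor is 26420/27 ≈ 978.519.
Standard quotas: Red 6.3351, Blue 8.4996, Green 1.8589, Gold 9.0361, Silver 1.2703.
Lower quotas: Red 6, Blue 8, Green 1, Gold 9, Silver 1 (sum 25, leaving 2 seats).
Remainders in descending order: Green 0.8589, Blue 0.4996, Red 0.3351, Silver 0.2703, Gold 0.0361.
Largest remainders: Green, Blue receive the extra seats.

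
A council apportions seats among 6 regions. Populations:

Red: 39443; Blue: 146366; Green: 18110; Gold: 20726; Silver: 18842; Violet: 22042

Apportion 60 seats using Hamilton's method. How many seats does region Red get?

9

Total 265529; standard divisor 265529/60 ≈ 4425.483.
Standard quotas: Red 8.9127, Blue 33.0734, Green 4.0922, Gold 4.6833, Silver 4.2576, Violet 4.9807.
Lower quotas: Red 8, Blue 33, Green 4, Gold 4, Silver 4, Violet 4 (sum 57, leaving 3 seats).
Remainders in descending order: Violet 0.9807, Red 0.9127, Gold 0.6833, Silver 0.2576, Green 0.0922, Blue 0.0734.
Largest remainders: Violet, Red, Gold receive the extra seats.
Red receives 9.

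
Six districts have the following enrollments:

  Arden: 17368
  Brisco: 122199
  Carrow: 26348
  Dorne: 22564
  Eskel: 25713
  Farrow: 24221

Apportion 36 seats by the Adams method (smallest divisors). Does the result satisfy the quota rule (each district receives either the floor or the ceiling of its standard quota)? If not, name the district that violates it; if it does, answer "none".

Standard quotas: Arden 2.623, Brisco 18.452, Carrow 3.979, Dorne 3.407, Eskel 3.883, Farrow 3.657.
Adams allocation: Arden 3, Brisco 17, Carrow 4, Dorne 4, Eskel 4, Farrow 4.
Brisco has quota 18.452 (lower 18, upper 19) but receives 17 — outside the quota interval.

Brisco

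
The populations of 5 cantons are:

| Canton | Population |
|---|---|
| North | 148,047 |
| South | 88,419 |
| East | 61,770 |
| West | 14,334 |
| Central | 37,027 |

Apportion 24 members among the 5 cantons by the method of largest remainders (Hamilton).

North=10; South=6; East=4; West=1; Central=3

The standard divisor is 349597/24 ≈ 14566.542.
Standard quotas: North 10.1635, South 6.0700, East 4.2405, West 0.9840, Central 2.5419.
Lower quotas: North 10, South 6, East 4, West 0, Central 2 (sum 22, leaving 2 seats).
Remainders in descending order: West 0.9840, Central 0.5419, East 0.2405, North 0.1635, South 0.0700.
Largest remainders: West, Central receive the extra seats.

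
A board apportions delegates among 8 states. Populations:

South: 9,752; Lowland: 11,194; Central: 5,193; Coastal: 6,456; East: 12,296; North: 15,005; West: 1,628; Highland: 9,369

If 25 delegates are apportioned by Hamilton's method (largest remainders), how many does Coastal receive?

Total 70893; standard divisor 70893/25 ≈ 2835.72.
Standard quotas: South 3.4390, Lowland 3.9475, Central 1.8313, Coastal 2.2767, East 4.3361, North 5.2914, West 0.5741, Highland 3.3039.
Lower quotas: South 3, Lowland 3, Central 1, Coastal 2, East 4, North 5, West 0, Highland 3 (sum 21, leaving 4 seats).
Remainders in descending order: Lowland 0.9475, Central 0.8313, West 0.5741, South 0.4390, East 0.3361, Highland 0.3039, North 0.2914, Coastal 0.2767.
Largest remainders: Lowland, Central, West, South receive the extra seats.
Coastal receives 2.

2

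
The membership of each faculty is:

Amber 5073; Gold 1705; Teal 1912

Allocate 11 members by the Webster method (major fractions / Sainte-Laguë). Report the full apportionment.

Standard divisor 8690/11 ≈ 790; standard quotas: Amber 6.422, Gold 2.158, Teal 2.420.
Rounding to the nearest integer gives 6, 2, 2 = 10 seats, so the divisor must be adjusted.
With modified divisor 773: modified quotas Amber 6.563, Gold 2.206, Teal 2.473.
Rounding to the nearest integer: Amber 7, Gold 2, Teal 2 (total 11).

Amber 7, Gold 2, Teal 2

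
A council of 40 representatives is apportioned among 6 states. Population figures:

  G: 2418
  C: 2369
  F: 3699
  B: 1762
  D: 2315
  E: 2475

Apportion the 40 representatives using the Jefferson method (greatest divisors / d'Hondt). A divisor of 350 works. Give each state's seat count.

G 6, C 6, F 10, B 5, D 6, E 7

With modified divisor 350: modified quotas G 6.909, C 6.769, F 10.569, B 5.034, D 6.614, E 7.071.
Rounding down: G 6, C 6, F 10, B 5, D 6, E 7 (total 40).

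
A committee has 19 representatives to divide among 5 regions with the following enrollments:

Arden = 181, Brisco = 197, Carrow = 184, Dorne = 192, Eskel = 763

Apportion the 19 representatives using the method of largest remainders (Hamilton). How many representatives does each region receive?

Total 1517; standard divisor 1517/19 ≈ 79.842.
Standard quotas: Arden 2.267, Brisco 2.467, Carrow 2.305, Dorne 2.405, Eskel 9.556.
Lower quotas: Arden 2, Brisco 2, Carrow 2, Dorne 2, Eskel 9 (sum 17, leaving 2 seats).
Remainders in descending order: Eskel 0.556, Brisco 0.467, Dorne 0.405, Carrow 0.305, Arden 0.267.
The surplus seats go to Eskel, Brisco.

Arden 2, Brisco 3, Carrow 2, Dorne 2, Eskel 10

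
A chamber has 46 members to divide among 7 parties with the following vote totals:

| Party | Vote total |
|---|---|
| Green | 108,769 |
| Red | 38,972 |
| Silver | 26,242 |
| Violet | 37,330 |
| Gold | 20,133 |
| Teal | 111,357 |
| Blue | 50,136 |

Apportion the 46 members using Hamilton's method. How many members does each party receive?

Total 392939; standard divisor 392939/46 ≈ 8542.152.
Standard quotas: Green 12.7332, Red 4.5623, Silver 3.0721, Violet 4.3701, Gold 2.3569, Teal 13.0362, Blue 5.8692.
Lower quotas: Green 12, Red 4, Silver 3, Violet 4, Gold 2, Teal 13, Blue 5 (sum 43, leaving 3 seats).
Remainders in descending order: Blue 0.8692, Green 0.7332, Red 0.5623, Violet 0.3701, Gold 0.3569, Silver 0.0721, Teal 0.0362.
The surplus seats go to Blue, Green, Red.

Green: 13, Red: 5, Silver: 3, Violet: 4, Gold: 2, Teal: 13, Blue: 6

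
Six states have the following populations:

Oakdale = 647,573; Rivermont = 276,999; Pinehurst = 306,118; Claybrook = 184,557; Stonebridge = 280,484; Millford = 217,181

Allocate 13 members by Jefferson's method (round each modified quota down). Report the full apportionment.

Oakdale 5, Rivermont 2, Pinehurst 2, Claybrook 1, Stonebridge 2, Millford 1

Standard divisor 1912912/13 ≈ 147147.077; standard quotas: Oakdale 4.401, Rivermont 1.882, Pinehurst 2.080, Claybrook 1.254, Stonebridge 1.906, Millford 1.476.
Rounding down gives 4, 1, 2, 1, 1, 1 = 10 seats, so the divisor must be adjusted.
With modified divisor 119100: modified quotas Oakdale 5.437, Rivermont 2.326, Pinehurst 2.570, Claybrook 1.550, Stonebridge 2.355, Millford 1.824.
Rounding down: Oakdale 5, Rivermont 2, Pinehurst 2, Claybrook 1, Stonebridge 2, Millford 1 (total 13).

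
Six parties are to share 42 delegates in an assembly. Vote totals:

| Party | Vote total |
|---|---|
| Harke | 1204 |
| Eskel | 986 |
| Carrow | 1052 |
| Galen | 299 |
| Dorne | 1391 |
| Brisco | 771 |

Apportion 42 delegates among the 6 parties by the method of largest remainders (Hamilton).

Total 5703; standard divisor 5703/42 ≈ 135.786.
Standard quotas: Harke 8.867, Eskel 7.261, Carrow 7.748, Galen 2.202, Dorne 10.244, Brisco 5.678.
Lower quotas: Harke 8, Eskel 7, Carrow 7, Galen 2, Dorne 10, Brisco 5 (sum 39, leaving 3 seats).
Remainders in descending order: Harke 0.867, Carrow 0.748, Brisco 0.678, Eskel 0.261, Dorne 0.244, Galen 0.202.
The surplus seats go to Harke, Carrow, Brisco.

Harke: 9, Eskel: 7, Carrow: 8, Galen: 2, Dorne: 10, Brisco: 6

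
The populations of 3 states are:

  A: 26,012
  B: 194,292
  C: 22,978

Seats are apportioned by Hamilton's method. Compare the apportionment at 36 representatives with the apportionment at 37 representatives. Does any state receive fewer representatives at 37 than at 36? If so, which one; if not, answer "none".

none

At 36 seats: A 4, B 29, C 3.
At 37 seats: A 4, B 30, C 3.
No state's allocation decreased.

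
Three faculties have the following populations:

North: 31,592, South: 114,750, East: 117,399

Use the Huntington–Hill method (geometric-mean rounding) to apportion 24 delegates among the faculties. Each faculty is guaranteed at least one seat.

North: 3, South: 10, East: 11

With divisor 11067: modified quotas North 2.855, South 10.369, East 10.608.
Geometric-mean thresholds: North √(2·3)=2.449, South √(10·11)=10.488, East √(10·11)=10.488.
Each quota rounded against its threshold gives North 3, South 10, East 11 (total 24).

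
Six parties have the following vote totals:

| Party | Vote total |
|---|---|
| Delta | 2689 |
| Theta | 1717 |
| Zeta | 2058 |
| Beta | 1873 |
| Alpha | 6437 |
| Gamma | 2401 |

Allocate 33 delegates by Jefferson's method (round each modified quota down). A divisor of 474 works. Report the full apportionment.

Delta 5; Theta 3; Zeta 4; Beta 3; Alpha 13; Gamma 5

With modified divisor 474: modified quotas Delta 5.673, Theta 3.622, Zeta 4.342, Beta 3.951, Alpha 13.580, Gamma 5.065.
Rounding down: Delta 5, Theta 3, Zeta 4, Beta 3, Alpha 13, Gamma 5 (total 33).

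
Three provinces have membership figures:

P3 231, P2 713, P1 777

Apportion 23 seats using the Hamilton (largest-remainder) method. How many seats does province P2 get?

10

Standard divisor: 1721 ÷ 23 ≈ 74.826.
Standard quotas: P3 3.087, P2 9.529, P1 10.384.
Lower quotas: P3 3, P2 9, P1 10 (sum 22, leaving 1 seat).
Remainders in descending order: P2 0.529, P1 0.384, P3 0.087.
Largest remainder: P2 receives the extra seat.
P2 receives 10.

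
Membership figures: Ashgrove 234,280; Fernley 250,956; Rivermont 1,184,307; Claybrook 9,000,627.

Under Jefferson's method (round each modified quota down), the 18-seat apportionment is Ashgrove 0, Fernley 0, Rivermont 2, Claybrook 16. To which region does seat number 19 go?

Priority for the next seat is population ÷ (current seats + 1).
Priorities: Ashgrove 234280.000, Fernley 250956.000, Rivermont 394769.000, Claybrook 529448.647.
Highest priority: Claybrook.

Claybrook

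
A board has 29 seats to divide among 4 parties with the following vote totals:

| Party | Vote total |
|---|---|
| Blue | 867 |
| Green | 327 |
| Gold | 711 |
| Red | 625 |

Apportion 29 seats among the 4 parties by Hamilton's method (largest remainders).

Blue=10, Green=4, Gold=8, Red=7

The standard divisor is 2530/29 ≈ 87.241.
Standard quotas: Blue 9.938, Green 3.748, Gold 8.150, Red 7.164.
Lower quotas: Blue 9, Green 3, Gold 8, Red 7 (sum 27, leaving 2 seats).
Remainders in descending order: Blue 0.938, Green 0.748, Red 0.164, Gold 0.150.
The surplus seats go to Blue, Green.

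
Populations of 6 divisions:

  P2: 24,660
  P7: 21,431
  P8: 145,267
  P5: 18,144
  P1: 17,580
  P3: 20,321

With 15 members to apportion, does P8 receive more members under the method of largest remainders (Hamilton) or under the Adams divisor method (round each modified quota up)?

Hamilton: P2 2, P7 1, P8 9, P5 1, P1 1, P3 1.
Adams: P2 2, P7 2, P8 8, P5 1, P1 1, P3 1.
P8 gets 9 under Hamilton and 8 under Adams.

Hamilton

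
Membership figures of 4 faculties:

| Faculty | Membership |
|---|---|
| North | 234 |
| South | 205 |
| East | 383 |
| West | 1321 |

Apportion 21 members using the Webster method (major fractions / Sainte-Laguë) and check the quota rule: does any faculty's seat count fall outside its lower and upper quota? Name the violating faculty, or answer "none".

none

Standard quotas: North 2.293, South 2.009, East 3.753, West 12.945.
Webster allocation: North 2, South 2, East 4, West 13.
Every allocation lies between the lower and upper quota.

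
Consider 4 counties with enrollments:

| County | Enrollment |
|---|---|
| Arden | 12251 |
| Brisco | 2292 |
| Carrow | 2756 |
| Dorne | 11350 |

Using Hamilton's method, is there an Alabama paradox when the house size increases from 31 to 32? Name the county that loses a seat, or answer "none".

Brisco

At 31 seats: Arden 13, Brisco 3, Carrow 3, Dorne 12.
At 32 seats: Arden 14, Brisco 2, Carrow 3, Dorne 13.
Brisco drops from 3 to 2.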